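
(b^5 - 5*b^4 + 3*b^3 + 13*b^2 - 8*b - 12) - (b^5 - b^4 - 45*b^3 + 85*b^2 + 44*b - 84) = -4*b^4 + 48*b^3 - 72*b^2 - 52*b + 72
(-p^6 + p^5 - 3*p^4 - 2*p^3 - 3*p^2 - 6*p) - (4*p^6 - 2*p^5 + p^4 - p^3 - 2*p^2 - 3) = -5*p^6 + 3*p^5 - 4*p^4 - p^3 - p^2 - 6*p + 3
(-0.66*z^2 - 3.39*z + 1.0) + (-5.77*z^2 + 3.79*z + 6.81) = -6.43*z^2 + 0.4*z + 7.81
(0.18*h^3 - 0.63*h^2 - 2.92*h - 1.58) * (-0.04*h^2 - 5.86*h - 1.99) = -0.0072*h^5 - 1.0296*h^4 + 3.4504*h^3 + 18.4281*h^2 + 15.0696*h + 3.1442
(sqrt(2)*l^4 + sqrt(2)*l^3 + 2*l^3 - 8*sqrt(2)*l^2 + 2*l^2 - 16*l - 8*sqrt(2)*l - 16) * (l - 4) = sqrt(2)*l^5 - 3*sqrt(2)*l^4 + 2*l^4 - 12*sqrt(2)*l^3 - 6*l^3 - 24*l^2 + 24*sqrt(2)*l^2 + 32*sqrt(2)*l + 48*l + 64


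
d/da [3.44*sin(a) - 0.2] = 3.44*cos(a)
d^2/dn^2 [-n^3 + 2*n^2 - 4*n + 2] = 4 - 6*n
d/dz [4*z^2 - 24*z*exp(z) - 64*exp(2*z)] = -24*z*exp(z) + 8*z - 128*exp(2*z) - 24*exp(z)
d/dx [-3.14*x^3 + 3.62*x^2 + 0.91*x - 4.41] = -9.42*x^2 + 7.24*x + 0.91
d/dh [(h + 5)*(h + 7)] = 2*h + 12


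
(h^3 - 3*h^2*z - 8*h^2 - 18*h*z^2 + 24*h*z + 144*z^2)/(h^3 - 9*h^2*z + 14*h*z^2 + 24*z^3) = (-h^2 - 3*h*z + 8*h + 24*z)/(-h^2 + 3*h*z + 4*z^2)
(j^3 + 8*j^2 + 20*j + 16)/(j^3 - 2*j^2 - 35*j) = (j^3 + 8*j^2 + 20*j + 16)/(j*(j^2 - 2*j - 35))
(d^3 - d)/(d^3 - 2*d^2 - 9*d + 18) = (d^3 - d)/(d^3 - 2*d^2 - 9*d + 18)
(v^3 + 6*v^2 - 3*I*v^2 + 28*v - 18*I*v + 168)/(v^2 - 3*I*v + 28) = v + 6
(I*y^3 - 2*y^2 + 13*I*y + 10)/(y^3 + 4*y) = (I*y^2 - 4*y + 5*I)/(y*(y + 2*I))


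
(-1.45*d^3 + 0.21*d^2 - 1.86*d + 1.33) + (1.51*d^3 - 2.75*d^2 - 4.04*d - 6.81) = 0.0600000000000001*d^3 - 2.54*d^2 - 5.9*d - 5.48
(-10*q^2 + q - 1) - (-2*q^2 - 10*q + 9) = -8*q^2 + 11*q - 10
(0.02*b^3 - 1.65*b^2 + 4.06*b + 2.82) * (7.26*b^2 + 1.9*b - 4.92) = 0.1452*b^5 - 11.941*b^4 + 26.2422*b^3 + 36.3052*b^2 - 14.6172*b - 13.8744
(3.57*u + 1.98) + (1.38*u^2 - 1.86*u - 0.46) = 1.38*u^2 + 1.71*u + 1.52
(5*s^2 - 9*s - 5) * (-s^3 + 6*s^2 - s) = -5*s^5 + 39*s^4 - 54*s^3 - 21*s^2 + 5*s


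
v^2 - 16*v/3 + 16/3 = (v - 4)*(v - 4/3)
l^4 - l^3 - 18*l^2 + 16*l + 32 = (l - 4)*(l - 2)*(l + 1)*(l + 4)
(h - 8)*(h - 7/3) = h^2 - 31*h/3 + 56/3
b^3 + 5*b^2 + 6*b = b*(b + 2)*(b + 3)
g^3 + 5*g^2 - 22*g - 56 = (g - 4)*(g + 2)*(g + 7)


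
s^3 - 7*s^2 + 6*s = s*(s - 6)*(s - 1)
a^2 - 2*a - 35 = (a - 7)*(a + 5)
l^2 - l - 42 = (l - 7)*(l + 6)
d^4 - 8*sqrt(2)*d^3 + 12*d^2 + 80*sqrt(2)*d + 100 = (d - 5*sqrt(2))^2*(d + sqrt(2))^2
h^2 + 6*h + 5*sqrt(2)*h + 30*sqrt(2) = (h + 6)*(h + 5*sqrt(2))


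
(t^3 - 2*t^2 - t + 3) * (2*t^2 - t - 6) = 2*t^5 - 5*t^4 - 6*t^3 + 19*t^2 + 3*t - 18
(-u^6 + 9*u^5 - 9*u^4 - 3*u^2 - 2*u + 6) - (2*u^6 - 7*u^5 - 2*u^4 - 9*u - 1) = -3*u^6 + 16*u^5 - 7*u^4 - 3*u^2 + 7*u + 7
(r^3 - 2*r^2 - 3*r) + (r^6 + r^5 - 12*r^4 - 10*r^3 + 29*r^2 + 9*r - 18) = r^6 + r^5 - 12*r^4 - 9*r^3 + 27*r^2 + 6*r - 18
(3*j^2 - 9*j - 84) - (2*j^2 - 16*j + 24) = j^2 + 7*j - 108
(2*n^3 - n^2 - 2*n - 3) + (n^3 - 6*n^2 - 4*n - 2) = 3*n^3 - 7*n^2 - 6*n - 5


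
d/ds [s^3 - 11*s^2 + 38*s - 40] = 3*s^2 - 22*s + 38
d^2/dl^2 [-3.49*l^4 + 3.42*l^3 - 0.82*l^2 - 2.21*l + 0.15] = -41.88*l^2 + 20.52*l - 1.64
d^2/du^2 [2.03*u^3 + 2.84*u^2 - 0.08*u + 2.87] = 12.18*u + 5.68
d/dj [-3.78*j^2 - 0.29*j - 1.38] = -7.56*j - 0.29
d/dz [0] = 0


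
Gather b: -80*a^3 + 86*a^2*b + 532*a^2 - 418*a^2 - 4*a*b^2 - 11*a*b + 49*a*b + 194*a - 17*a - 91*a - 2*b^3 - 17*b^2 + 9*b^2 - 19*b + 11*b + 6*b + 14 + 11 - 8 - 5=-80*a^3 + 114*a^2 + 86*a - 2*b^3 + b^2*(-4*a - 8) + b*(86*a^2 + 38*a - 2) + 12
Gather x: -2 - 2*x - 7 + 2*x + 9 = 0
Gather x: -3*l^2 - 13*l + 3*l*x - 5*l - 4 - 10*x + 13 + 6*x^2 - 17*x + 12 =-3*l^2 - 18*l + 6*x^2 + x*(3*l - 27) + 21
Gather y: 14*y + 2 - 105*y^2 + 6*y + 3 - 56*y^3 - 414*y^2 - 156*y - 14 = -56*y^3 - 519*y^2 - 136*y - 9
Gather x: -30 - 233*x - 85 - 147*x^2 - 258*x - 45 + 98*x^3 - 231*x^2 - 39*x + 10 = 98*x^3 - 378*x^2 - 530*x - 150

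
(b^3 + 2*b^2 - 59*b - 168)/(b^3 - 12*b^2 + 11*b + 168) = (b + 7)/(b - 7)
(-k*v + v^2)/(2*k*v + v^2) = (-k + v)/(2*k + v)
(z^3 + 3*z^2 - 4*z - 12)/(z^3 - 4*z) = (z + 3)/z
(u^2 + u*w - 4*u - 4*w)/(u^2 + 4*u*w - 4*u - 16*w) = (u + w)/(u + 4*w)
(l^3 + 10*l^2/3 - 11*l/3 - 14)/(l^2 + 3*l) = l + 1/3 - 14/(3*l)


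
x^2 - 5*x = x*(x - 5)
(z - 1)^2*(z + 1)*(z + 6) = z^4 + 5*z^3 - 7*z^2 - 5*z + 6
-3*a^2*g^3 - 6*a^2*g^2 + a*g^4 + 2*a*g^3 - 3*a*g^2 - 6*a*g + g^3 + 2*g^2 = g*(-3*a + g)*(g + 2)*(a*g + 1)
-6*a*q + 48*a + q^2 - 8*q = (-6*a + q)*(q - 8)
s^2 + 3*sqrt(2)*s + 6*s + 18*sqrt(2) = (s + 6)*(s + 3*sqrt(2))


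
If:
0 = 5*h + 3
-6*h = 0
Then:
No Solution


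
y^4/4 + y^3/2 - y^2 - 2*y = y*(y/4 + 1/2)*(y - 2)*(y + 2)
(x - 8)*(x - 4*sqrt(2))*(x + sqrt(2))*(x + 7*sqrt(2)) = x^4 - 8*x^3 + 4*sqrt(2)*x^3 - 50*x^2 - 32*sqrt(2)*x^2 - 56*sqrt(2)*x + 400*x + 448*sqrt(2)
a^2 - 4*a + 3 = (a - 3)*(a - 1)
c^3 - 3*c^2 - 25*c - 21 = (c - 7)*(c + 1)*(c + 3)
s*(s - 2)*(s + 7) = s^3 + 5*s^2 - 14*s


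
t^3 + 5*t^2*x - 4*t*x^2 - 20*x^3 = (t - 2*x)*(t + 2*x)*(t + 5*x)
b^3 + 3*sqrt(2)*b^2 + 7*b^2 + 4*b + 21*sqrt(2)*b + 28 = (b + 7)*(b + sqrt(2))*(b + 2*sqrt(2))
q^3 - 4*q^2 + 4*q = q*(q - 2)^2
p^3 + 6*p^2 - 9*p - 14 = (p - 2)*(p + 1)*(p + 7)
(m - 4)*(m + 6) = m^2 + 2*m - 24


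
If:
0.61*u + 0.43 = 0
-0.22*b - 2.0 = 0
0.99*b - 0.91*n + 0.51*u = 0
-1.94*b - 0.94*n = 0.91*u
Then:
No Solution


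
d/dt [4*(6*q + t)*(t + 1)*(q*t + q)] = 4*q*(t + 1)*(12*q + 3*t + 1)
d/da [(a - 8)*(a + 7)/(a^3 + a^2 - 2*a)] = (-a^4 + 2*a^3 + 167*a^2 + 112*a - 112)/(a^2*(a^4 + 2*a^3 - 3*a^2 - 4*a + 4))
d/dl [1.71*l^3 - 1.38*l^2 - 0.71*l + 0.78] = 5.13*l^2 - 2.76*l - 0.71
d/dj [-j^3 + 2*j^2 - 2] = j*(4 - 3*j)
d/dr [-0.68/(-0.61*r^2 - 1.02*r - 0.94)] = (-0.8296*r - 0.6936)/(0.61*r^2 + 1.02*r + 0.94)^2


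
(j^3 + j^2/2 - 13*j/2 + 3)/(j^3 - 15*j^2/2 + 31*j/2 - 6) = (j^2 + j - 6)/(j^2 - 7*j + 12)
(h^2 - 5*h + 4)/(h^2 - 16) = (h - 1)/(h + 4)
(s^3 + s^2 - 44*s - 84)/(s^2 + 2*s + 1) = (s^3 + s^2 - 44*s - 84)/(s^2 + 2*s + 1)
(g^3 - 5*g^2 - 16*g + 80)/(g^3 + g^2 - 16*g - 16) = (g - 5)/(g + 1)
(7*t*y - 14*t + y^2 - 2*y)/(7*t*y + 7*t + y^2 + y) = (y - 2)/(y + 1)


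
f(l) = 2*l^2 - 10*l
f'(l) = 4*l - 10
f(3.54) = -10.34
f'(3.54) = 4.16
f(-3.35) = 55.94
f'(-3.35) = -23.40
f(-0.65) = 7.34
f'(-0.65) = -12.60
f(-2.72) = 42.00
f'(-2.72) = -20.88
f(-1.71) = 22.95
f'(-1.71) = -16.84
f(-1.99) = 27.82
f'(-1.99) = -17.96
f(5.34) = 3.63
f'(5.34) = 11.36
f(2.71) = -12.41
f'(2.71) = 0.84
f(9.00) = 72.00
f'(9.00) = 26.00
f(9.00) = 72.00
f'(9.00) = 26.00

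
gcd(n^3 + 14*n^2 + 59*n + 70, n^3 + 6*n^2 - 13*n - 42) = n^2 + 9*n + 14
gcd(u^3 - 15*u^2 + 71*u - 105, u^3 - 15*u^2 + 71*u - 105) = u^3 - 15*u^2 + 71*u - 105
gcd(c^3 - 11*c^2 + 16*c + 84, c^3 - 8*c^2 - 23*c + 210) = c^2 - 13*c + 42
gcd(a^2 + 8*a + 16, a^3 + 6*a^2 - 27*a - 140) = a + 4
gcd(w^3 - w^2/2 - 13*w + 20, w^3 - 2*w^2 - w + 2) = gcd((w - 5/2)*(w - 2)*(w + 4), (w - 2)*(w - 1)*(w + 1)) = w - 2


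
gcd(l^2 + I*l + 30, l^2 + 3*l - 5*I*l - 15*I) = l - 5*I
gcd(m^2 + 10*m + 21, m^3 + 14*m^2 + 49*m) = m + 7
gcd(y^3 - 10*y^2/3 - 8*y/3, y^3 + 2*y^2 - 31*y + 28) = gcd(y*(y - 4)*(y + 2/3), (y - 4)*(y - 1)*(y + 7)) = y - 4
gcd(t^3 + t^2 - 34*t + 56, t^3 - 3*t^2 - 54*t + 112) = t^2 + 5*t - 14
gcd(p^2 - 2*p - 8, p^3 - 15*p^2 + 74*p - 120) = p - 4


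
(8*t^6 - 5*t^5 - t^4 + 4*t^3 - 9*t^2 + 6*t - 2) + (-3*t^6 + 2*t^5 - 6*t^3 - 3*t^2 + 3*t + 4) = 5*t^6 - 3*t^5 - t^4 - 2*t^3 - 12*t^2 + 9*t + 2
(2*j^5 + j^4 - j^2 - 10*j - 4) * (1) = 2*j^5 + j^4 - j^2 - 10*j - 4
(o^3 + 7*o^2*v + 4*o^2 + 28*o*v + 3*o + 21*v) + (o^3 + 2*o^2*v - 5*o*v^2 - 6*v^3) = 2*o^3 + 9*o^2*v + 4*o^2 - 5*o*v^2 + 28*o*v + 3*o - 6*v^3 + 21*v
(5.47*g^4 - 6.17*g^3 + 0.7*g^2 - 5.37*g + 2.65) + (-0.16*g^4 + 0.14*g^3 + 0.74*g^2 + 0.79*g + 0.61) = 5.31*g^4 - 6.03*g^3 + 1.44*g^2 - 4.58*g + 3.26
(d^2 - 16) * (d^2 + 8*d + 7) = d^4 + 8*d^3 - 9*d^2 - 128*d - 112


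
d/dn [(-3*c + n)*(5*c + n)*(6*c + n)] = -3*c^2 + 16*c*n + 3*n^2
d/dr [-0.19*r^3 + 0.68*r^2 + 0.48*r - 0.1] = -0.57*r^2 + 1.36*r + 0.48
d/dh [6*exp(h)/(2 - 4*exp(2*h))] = (6*exp(2*h) + 3)*exp(h)/(2*exp(2*h) - 1)^2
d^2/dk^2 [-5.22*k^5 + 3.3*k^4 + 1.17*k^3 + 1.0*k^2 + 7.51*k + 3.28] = -104.4*k^3 + 39.6*k^2 + 7.02*k + 2.0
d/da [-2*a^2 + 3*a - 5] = 3 - 4*a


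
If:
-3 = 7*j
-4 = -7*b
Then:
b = 4/7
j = -3/7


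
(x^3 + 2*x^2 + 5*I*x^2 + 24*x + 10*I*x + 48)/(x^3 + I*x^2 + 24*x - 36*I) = (x^2 + x*(2 + 8*I) + 16*I)/(x^2 + 4*I*x + 12)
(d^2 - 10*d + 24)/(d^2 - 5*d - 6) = (d - 4)/(d + 1)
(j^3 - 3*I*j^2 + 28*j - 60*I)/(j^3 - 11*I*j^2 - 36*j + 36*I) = (j + 5*I)/(j - 3*I)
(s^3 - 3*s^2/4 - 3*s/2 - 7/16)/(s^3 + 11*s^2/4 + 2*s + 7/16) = (4*s - 7)/(4*s + 7)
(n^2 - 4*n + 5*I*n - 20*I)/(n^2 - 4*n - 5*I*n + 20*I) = (n + 5*I)/(n - 5*I)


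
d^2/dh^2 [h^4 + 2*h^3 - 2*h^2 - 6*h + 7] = 12*h^2 + 12*h - 4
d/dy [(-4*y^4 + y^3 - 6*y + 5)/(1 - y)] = (12*y^4 - 18*y^3 + 3*y^2 - 1)/(y^2 - 2*y + 1)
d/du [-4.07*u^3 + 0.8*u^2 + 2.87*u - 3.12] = -12.21*u^2 + 1.6*u + 2.87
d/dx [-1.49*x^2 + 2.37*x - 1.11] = 2.37 - 2.98*x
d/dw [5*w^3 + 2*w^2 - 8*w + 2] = 15*w^2 + 4*w - 8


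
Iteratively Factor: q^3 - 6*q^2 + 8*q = (q)*(q^2 - 6*q + 8) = q*(q - 4)*(q - 2)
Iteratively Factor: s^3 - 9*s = (s - 3)*(s^2 + 3*s) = (s - 3)*(s + 3)*(s)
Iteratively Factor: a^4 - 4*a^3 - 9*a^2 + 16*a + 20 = (a + 1)*(a^3 - 5*a^2 - 4*a + 20) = (a - 5)*(a + 1)*(a^2 - 4) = (a - 5)*(a - 2)*(a + 1)*(a + 2)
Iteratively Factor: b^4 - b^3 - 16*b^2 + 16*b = (b - 4)*(b^3 + 3*b^2 - 4*b) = (b - 4)*(b - 1)*(b^2 + 4*b) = (b - 4)*(b - 1)*(b + 4)*(b)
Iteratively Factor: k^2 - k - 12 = (k - 4)*(k + 3)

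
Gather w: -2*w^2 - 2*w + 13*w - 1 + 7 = -2*w^2 + 11*w + 6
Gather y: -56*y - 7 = -56*y - 7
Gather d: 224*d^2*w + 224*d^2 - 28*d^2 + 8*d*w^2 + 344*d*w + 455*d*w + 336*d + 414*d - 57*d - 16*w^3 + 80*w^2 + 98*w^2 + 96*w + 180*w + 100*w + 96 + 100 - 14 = d^2*(224*w + 196) + d*(8*w^2 + 799*w + 693) - 16*w^3 + 178*w^2 + 376*w + 182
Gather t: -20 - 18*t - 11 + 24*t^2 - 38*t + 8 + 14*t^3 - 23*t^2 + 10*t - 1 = 14*t^3 + t^2 - 46*t - 24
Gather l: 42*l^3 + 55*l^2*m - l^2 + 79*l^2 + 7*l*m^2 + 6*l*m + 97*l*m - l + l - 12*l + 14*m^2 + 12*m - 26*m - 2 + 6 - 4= 42*l^3 + l^2*(55*m + 78) + l*(7*m^2 + 103*m - 12) + 14*m^2 - 14*m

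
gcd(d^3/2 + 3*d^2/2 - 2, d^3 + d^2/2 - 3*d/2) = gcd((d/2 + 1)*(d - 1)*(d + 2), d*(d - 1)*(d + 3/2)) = d - 1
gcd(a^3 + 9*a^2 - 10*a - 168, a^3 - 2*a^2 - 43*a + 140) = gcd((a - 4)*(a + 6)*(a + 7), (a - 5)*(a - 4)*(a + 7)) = a^2 + 3*a - 28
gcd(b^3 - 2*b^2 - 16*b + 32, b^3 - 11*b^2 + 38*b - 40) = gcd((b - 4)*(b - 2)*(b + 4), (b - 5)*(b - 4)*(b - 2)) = b^2 - 6*b + 8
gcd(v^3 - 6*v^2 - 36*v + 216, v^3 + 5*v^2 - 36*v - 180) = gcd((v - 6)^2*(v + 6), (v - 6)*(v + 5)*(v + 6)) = v^2 - 36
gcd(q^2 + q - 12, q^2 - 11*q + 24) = q - 3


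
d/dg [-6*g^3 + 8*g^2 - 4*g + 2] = -18*g^2 + 16*g - 4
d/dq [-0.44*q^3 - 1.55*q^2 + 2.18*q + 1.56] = -1.32*q^2 - 3.1*q + 2.18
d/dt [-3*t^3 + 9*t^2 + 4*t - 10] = -9*t^2 + 18*t + 4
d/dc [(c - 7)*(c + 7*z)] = 2*c + 7*z - 7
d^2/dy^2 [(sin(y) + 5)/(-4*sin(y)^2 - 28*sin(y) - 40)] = (sin(y)^2 - 2*sin(y) - 2)/(4*(sin(y) + 2)^3)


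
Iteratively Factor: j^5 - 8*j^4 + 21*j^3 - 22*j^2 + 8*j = (j - 4)*(j^4 - 4*j^3 + 5*j^2 - 2*j) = (j - 4)*(j - 1)*(j^3 - 3*j^2 + 2*j) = (j - 4)*(j - 1)^2*(j^2 - 2*j) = (j - 4)*(j - 2)*(j - 1)^2*(j)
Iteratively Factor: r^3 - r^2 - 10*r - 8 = (r + 2)*(r^2 - 3*r - 4) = (r - 4)*(r + 2)*(r + 1)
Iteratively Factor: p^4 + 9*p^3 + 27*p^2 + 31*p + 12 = (p + 3)*(p^3 + 6*p^2 + 9*p + 4) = (p + 1)*(p + 3)*(p^2 + 5*p + 4) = (p + 1)*(p + 3)*(p + 4)*(p + 1)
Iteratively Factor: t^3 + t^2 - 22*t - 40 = (t - 5)*(t^2 + 6*t + 8) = (t - 5)*(t + 2)*(t + 4)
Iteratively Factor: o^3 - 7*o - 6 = (o + 1)*(o^2 - o - 6) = (o + 1)*(o + 2)*(o - 3)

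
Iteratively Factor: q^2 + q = (q)*(q + 1)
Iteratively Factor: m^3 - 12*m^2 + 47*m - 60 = (m - 5)*(m^2 - 7*m + 12) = (m - 5)*(m - 3)*(m - 4)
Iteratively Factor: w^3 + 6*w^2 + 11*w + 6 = (w + 3)*(w^2 + 3*w + 2) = (w + 2)*(w + 3)*(w + 1)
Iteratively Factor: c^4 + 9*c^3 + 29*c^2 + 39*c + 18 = (c + 1)*(c^3 + 8*c^2 + 21*c + 18) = (c + 1)*(c + 2)*(c^2 + 6*c + 9) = (c + 1)*(c + 2)*(c + 3)*(c + 3)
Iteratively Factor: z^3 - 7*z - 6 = (z + 2)*(z^2 - 2*z - 3) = (z + 1)*(z + 2)*(z - 3)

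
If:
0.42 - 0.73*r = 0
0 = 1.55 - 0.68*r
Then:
No Solution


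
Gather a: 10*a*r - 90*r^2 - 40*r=10*a*r - 90*r^2 - 40*r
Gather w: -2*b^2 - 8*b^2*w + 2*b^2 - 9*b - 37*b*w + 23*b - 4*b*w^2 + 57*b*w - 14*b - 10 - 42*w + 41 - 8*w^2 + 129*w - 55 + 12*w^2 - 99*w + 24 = w^2*(4 - 4*b) + w*(-8*b^2 + 20*b - 12)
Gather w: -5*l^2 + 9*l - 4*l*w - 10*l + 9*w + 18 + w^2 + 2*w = -5*l^2 - l + w^2 + w*(11 - 4*l) + 18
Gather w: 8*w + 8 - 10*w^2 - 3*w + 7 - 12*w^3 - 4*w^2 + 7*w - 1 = -12*w^3 - 14*w^2 + 12*w + 14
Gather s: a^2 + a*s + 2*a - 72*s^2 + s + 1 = a^2 + 2*a - 72*s^2 + s*(a + 1) + 1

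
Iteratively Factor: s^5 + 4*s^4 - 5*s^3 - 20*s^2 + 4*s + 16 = (s - 1)*(s^4 + 5*s^3 - 20*s - 16) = (s - 1)*(s + 2)*(s^3 + 3*s^2 - 6*s - 8) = (s - 1)*(s + 1)*(s + 2)*(s^2 + 2*s - 8) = (s - 1)*(s + 1)*(s + 2)*(s + 4)*(s - 2)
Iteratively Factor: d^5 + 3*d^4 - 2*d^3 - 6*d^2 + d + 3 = (d + 1)*(d^4 + 2*d^3 - 4*d^2 - 2*d + 3) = (d + 1)^2*(d^3 + d^2 - 5*d + 3) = (d - 1)*(d + 1)^2*(d^2 + 2*d - 3) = (d - 1)^2*(d + 1)^2*(d + 3)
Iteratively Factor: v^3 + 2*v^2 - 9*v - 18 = (v - 3)*(v^2 + 5*v + 6) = (v - 3)*(v + 3)*(v + 2)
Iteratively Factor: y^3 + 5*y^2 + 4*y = (y + 1)*(y^2 + 4*y) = (y + 1)*(y + 4)*(y)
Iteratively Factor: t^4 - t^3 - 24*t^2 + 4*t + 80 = (t + 2)*(t^3 - 3*t^2 - 18*t + 40) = (t + 2)*(t + 4)*(t^2 - 7*t + 10) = (t - 2)*(t + 2)*(t + 4)*(t - 5)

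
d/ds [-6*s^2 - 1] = -12*s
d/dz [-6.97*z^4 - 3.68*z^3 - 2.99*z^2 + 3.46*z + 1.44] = -27.88*z^3 - 11.04*z^2 - 5.98*z + 3.46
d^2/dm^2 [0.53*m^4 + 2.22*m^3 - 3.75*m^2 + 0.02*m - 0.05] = 6.36*m^2 + 13.32*m - 7.5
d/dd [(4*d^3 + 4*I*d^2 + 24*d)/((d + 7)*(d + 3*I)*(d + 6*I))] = (d^2*(28 + 32*I) + 336*I*d + 336)/(d^4 + d^3*(14 + 12*I) + d^2*(13 + 168*I) + d*(-504 + 588*I) - 1764)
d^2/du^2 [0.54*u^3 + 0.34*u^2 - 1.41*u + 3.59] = 3.24*u + 0.68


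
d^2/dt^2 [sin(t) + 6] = -sin(t)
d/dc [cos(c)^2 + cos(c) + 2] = -sin(c) - sin(2*c)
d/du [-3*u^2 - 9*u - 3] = -6*u - 9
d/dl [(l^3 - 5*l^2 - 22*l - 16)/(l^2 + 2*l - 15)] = (l^4 + 4*l^3 - 33*l^2 + 182*l + 362)/(l^4 + 4*l^3 - 26*l^2 - 60*l + 225)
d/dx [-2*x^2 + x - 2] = 1 - 4*x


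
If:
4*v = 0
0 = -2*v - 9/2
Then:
No Solution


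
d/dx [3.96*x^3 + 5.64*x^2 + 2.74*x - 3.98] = 11.88*x^2 + 11.28*x + 2.74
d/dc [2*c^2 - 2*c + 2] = 4*c - 2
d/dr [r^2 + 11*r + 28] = 2*r + 11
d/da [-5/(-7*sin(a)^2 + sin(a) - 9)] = 5*(1 - 14*sin(a))*cos(a)/(7*sin(a)^2 - sin(a) + 9)^2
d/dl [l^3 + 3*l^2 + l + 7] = 3*l^2 + 6*l + 1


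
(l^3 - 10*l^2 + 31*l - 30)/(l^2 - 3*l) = l - 7 + 10/l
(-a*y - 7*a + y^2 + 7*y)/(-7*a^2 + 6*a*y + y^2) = (y + 7)/(7*a + y)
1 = 1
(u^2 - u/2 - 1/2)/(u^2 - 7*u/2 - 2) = (u - 1)/(u - 4)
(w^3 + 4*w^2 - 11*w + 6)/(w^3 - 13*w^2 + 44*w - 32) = (w^2 + 5*w - 6)/(w^2 - 12*w + 32)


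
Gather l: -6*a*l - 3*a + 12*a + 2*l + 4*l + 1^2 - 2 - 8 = 9*a + l*(6 - 6*a) - 9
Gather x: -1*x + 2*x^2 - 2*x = 2*x^2 - 3*x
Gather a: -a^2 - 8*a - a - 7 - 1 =-a^2 - 9*a - 8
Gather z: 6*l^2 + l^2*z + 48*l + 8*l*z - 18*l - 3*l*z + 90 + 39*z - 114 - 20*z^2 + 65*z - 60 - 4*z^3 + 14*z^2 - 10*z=6*l^2 + 30*l - 4*z^3 - 6*z^2 + z*(l^2 + 5*l + 94) - 84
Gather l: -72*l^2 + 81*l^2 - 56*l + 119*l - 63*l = 9*l^2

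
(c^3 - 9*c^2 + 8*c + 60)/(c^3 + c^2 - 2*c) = (c^2 - 11*c + 30)/(c*(c - 1))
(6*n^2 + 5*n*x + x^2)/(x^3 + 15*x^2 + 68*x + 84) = (6*n^2 + 5*n*x + x^2)/(x^3 + 15*x^2 + 68*x + 84)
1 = 1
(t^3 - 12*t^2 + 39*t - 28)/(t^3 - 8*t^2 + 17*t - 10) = (t^2 - 11*t + 28)/(t^2 - 7*t + 10)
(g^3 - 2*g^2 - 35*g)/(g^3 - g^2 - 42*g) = (g + 5)/(g + 6)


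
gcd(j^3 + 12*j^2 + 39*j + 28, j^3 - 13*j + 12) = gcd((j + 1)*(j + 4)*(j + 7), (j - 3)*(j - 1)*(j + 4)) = j + 4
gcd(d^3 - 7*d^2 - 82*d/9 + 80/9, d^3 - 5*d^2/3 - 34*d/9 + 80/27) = d^2 + d - 10/9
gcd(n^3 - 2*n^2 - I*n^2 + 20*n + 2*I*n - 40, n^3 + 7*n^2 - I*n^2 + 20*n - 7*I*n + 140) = n^2 - I*n + 20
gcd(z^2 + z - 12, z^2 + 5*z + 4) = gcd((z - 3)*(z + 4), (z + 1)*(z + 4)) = z + 4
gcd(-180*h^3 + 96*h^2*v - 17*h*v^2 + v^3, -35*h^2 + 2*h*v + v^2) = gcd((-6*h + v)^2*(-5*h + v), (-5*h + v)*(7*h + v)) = -5*h + v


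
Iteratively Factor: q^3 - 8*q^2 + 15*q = (q)*(q^2 - 8*q + 15) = q*(q - 5)*(q - 3)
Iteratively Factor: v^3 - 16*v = (v)*(v^2 - 16) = v*(v - 4)*(v + 4)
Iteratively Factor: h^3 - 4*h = (h + 2)*(h^2 - 2*h) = h*(h + 2)*(h - 2)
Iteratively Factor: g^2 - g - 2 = (g + 1)*(g - 2)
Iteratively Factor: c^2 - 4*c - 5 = (c + 1)*(c - 5)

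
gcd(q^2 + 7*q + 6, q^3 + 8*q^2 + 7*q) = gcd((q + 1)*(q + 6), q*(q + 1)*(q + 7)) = q + 1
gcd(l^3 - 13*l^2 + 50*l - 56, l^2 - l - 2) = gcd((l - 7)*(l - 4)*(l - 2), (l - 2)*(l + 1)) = l - 2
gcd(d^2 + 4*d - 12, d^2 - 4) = d - 2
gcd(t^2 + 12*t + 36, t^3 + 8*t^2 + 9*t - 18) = t + 6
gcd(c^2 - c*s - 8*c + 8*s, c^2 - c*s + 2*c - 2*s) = -c + s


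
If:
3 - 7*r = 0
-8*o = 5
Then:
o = -5/8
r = 3/7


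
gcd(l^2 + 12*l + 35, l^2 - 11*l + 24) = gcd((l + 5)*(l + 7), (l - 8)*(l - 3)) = 1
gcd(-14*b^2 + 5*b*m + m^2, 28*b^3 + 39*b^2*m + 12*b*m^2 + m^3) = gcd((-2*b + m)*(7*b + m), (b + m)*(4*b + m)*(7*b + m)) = 7*b + m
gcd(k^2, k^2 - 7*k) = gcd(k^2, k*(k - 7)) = k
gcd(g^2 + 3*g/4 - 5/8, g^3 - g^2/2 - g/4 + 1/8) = g - 1/2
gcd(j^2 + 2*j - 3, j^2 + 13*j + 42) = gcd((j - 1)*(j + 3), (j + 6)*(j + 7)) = 1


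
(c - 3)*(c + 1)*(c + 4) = c^3 + 2*c^2 - 11*c - 12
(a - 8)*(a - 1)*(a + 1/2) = a^3 - 17*a^2/2 + 7*a/2 + 4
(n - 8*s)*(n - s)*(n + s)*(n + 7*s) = n^4 - n^3*s - 57*n^2*s^2 + n*s^3 + 56*s^4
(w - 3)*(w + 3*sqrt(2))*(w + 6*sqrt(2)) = w^3 - 3*w^2 + 9*sqrt(2)*w^2 - 27*sqrt(2)*w + 36*w - 108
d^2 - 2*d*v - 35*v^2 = (d - 7*v)*(d + 5*v)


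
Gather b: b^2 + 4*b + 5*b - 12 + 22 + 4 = b^2 + 9*b + 14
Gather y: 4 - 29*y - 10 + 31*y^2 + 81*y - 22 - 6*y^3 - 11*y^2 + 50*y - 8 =-6*y^3 + 20*y^2 + 102*y - 36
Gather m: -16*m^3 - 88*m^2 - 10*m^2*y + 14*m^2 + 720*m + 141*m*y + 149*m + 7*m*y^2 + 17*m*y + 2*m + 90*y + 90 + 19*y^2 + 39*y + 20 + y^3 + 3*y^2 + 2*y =-16*m^3 + m^2*(-10*y - 74) + m*(7*y^2 + 158*y + 871) + y^3 + 22*y^2 + 131*y + 110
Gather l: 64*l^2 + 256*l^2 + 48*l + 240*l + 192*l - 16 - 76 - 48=320*l^2 + 480*l - 140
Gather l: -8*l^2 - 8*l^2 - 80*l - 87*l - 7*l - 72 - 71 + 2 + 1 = -16*l^2 - 174*l - 140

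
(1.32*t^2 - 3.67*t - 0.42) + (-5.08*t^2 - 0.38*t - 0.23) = -3.76*t^2 - 4.05*t - 0.65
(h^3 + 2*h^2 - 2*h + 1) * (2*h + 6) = 2*h^4 + 10*h^3 + 8*h^2 - 10*h + 6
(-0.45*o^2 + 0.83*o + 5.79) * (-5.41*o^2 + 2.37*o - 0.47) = 2.4345*o^4 - 5.5568*o^3 - 29.1453*o^2 + 13.3322*o - 2.7213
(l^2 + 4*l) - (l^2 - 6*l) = 10*l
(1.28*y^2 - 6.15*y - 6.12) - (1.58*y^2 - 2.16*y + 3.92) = -0.3*y^2 - 3.99*y - 10.04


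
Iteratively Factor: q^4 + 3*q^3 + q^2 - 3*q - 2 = (q + 2)*(q^3 + q^2 - q - 1) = (q + 1)*(q + 2)*(q^2 - 1) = (q - 1)*(q + 1)*(q + 2)*(q + 1)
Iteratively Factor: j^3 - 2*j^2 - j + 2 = (j - 1)*(j^2 - j - 2) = (j - 2)*(j - 1)*(j + 1)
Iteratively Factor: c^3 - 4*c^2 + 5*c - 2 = (c - 1)*(c^2 - 3*c + 2) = (c - 2)*(c - 1)*(c - 1)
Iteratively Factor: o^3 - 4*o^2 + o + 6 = (o - 3)*(o^2 - o - 2) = (o - 3)*(o - 2)*(o + 1)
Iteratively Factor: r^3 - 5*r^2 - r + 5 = (r + 1)*(r^2 - 6*r + 5) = (r - 1)*(r + 1)*(r - 5)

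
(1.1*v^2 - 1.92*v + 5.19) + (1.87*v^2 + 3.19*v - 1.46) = 2.97*v^2 + 1.27*v + 3.73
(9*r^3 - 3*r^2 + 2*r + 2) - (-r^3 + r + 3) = 10*r^3 - 3*r^2 + r - 1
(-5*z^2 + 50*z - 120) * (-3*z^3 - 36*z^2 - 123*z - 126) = 15*z^5 + 30*z^4 - 825*z^3 - 1200*z^2 + 8460*z + 15120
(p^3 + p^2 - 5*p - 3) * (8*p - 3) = 8*p^4 + 5*p^3 - 43*p^2 - 9*p + 9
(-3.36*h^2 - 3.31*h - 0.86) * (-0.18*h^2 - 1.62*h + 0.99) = 0.6048*h^4 + 6.039*h^3 + 2.1906*h^2 - 1.8837*h - 0.8514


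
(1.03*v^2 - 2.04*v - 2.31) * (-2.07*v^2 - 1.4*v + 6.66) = -2.1321*v^4 + 2.7808*v^3 + 14.4975*v^2 - 10.3524*v - 15.3846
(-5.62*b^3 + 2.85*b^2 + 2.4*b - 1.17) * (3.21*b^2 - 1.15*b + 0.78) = -18.0402*b^5 + 15.6115*b^4 + 0.0428999999999995*b^3 - 4.2927*b^2 + 3.2175*b - 0.9126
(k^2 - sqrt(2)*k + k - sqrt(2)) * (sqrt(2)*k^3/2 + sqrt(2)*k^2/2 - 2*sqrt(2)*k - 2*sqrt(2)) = sqrt(2)*k^5/2 - k^4 + sqrt(2)*k^4 - 3*sqrt(2)*k^3/2 - 2*k^3 - 4*sqrt(2)*k^2 + 3*k^2 - 2*sqrt(2)*k + 8*k + 4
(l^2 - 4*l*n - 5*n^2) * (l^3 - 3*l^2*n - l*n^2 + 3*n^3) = l^5 - 7*l^4*n + 6*l^3*n^2 + 22*l^2*n^3 - 7*l*n^4 - 15*n^5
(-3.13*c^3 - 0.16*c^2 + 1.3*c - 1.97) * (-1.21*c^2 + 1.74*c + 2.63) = 3.7873*c^5 - 5.2526*c^4 - 10.0833*c^3 + 4.2249*c^2 - 0.00879999999999992*c - 5.1811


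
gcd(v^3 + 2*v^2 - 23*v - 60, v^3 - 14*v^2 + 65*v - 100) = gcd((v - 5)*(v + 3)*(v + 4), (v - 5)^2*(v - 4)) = v - 5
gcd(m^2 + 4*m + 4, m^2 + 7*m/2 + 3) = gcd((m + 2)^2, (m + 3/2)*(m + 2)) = m + 2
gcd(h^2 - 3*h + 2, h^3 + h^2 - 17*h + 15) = h - 1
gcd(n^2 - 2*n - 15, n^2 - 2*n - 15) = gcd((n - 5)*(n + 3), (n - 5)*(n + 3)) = n^2 - 2*n - 15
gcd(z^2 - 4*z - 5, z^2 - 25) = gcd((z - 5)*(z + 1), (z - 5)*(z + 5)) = z - 5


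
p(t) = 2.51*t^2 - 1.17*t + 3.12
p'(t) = 5.02*t - 1.17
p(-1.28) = 8.73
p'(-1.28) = -7.60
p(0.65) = 3.42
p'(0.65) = 2.09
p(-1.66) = 11.98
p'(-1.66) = -9.50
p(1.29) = 5.79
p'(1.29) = 5.31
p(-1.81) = 13.46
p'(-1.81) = -10.26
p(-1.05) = 7.12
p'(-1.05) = -6.44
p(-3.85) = 44.83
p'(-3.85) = -20.50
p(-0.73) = 5.31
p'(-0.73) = -4.83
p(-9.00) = 216.96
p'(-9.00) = -46.35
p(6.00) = 86.46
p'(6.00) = 28.95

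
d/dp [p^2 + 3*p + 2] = 2*p + 3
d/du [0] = 0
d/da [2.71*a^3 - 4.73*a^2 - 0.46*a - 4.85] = 8.13*a^2 - 9.46*a - 0.46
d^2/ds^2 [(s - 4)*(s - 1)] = 2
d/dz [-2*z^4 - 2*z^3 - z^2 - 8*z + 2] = -8*z^3 - 6*z^2 - 2*z - 8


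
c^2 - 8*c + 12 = (c - 6)*(c - 2)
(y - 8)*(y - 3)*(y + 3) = y^3 - 8*y^2 - 9*y + 72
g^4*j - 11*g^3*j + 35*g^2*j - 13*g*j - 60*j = (g - 5)*(g - 4)*(g - 3)*(g*j + j)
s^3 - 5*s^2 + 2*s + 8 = (s - 4)*(s - 2)*(s + 1)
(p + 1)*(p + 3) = p^2 + 4*p + 3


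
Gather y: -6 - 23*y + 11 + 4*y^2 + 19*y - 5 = 4*y^2 - 4*y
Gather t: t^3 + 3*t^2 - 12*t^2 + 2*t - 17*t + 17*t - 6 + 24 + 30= t^3 - 9*t^2 + 2*t + 48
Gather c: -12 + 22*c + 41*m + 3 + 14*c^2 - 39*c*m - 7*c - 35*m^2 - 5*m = 14*c^2 + c*(15 - 39*m) - 35*m^2 + 36*m - 9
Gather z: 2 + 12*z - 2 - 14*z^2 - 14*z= -14*z^2 - 2*z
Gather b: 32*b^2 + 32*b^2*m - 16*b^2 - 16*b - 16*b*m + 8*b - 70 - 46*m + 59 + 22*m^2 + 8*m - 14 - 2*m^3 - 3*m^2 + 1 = b^2*(32*m + 16) + b*(-16*m - 8) - 2*m^3 + 19*m^2 - 38*m - 24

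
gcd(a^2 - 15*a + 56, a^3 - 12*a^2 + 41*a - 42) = a - 7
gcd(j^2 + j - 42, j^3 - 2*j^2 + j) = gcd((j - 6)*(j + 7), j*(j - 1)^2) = 1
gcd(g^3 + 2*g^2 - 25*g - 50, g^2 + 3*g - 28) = 1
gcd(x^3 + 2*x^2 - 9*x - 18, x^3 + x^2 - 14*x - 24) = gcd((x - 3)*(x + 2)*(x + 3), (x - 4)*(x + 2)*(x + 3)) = x^2 + 5*x + 6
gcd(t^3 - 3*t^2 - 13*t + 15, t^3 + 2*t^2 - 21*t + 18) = t - 1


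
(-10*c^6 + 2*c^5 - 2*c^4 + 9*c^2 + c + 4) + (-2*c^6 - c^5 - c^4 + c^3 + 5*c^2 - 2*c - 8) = -12*c^6 + c^5 - 3*c^4 + c^3 + 14*c^2 - c - 4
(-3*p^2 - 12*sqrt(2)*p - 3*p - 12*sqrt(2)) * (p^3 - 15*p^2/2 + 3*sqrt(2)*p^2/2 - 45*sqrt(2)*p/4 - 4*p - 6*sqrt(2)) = -3*p^5 - 33*sqrt(2)*p^4/2 + 39*p^4/2 - 3*p^3/2 + 429*sqrt(2)*p^3/4 + 246*p^2 + 759*sqrt(2)*p^2/4 + 66*sqrt(2)*p + 414*p + 144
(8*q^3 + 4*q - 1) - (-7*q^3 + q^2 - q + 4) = 15*q^3 - q^2 + 5*q - 5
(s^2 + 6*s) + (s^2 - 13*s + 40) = 2*s^2 - 7*s + 40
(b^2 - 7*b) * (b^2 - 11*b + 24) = b^4 - 18*b^3 + 101*b^2 - 168*b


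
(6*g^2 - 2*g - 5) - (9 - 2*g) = 6*g^2 - 14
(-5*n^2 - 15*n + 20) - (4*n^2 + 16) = -9*n^2 - 15*n + 4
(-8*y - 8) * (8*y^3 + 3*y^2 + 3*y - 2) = -64*y^4 - 88*y^3 - 48*y^2 - 8*y + 16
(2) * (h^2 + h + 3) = 2*h^2 + 2*h + 6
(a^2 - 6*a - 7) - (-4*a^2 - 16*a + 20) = 5*a^2 + 10*a - 27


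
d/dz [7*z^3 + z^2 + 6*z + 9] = 21*z^2 + 2*z + 6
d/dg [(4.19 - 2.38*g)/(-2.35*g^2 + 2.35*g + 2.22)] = (-5.593*g^2 + 19.693*g - 15.1301)/(5.5225*g^4 - 11.045*g^3 - 4.9115*g^2 + 10.434*g + 4.9284)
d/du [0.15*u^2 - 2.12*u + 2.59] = 0.3*u - 2.12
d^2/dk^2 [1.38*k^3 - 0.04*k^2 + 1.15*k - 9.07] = 8.28*k - 0.08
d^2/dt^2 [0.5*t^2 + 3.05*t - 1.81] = 1.00000000000000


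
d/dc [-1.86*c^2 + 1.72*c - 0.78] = 1.72 - 3.72*c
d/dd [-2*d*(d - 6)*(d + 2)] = -6*d^2 + 16*d + 24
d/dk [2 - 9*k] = -9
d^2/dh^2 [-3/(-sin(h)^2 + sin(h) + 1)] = 3*(4*sin(h)^4 - 3*sin(h)^3 - sin(h)^2 + 5*sin(h) - 4)/(sin(h) + cos(h)^2)^3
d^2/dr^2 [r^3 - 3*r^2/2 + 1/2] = 6*r - 3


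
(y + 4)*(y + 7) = y^2 + 11*y + 28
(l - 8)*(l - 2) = l^2 - 10*l + 16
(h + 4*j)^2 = h^2 + 8*h*j + 16*j^2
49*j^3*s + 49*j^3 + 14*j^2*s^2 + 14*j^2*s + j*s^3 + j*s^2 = (7*j + s)^2*(j*s + j)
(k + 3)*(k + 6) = k^2 + 9*k + 18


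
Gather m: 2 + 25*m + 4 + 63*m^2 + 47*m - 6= 63*m^2 + 72*m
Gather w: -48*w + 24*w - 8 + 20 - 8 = 4 - 24*w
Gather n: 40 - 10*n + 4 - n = 44 - 11*n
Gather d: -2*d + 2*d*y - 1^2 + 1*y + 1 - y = d*(2*y - 2)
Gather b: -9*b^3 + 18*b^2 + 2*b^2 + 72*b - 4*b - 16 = -9*b^3 + 20*b^2 + 68*b - 16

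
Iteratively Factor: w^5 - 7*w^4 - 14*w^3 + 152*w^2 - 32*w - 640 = (w + 2)*(w^4 - 9*w^3 + 4*w^2 + 144*w - 320) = (w - 5)*(w + 2)*(w^3 - 4*w^2 - 16*w + 64) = (w - 5)*(w + 2)*(w + 4)*(w^2 - 8*w + 16) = (w - 5)*(w - 4)*(w + 2)*(w + 4)*(w - 4)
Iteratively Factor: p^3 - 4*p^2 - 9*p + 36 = (p - 3)*(p^2 - p - 12) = (p - 3)*(p + 3)*(p - 4)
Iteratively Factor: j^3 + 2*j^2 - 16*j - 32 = (j + 4)*(j^2 - 2*j - 8) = (j - 4)*(j + 4)*(j + 2)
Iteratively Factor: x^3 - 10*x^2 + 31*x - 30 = (x - 5)*(x^2 - 5*x + 6) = (x - 5)*(x - 2)*(x - 3)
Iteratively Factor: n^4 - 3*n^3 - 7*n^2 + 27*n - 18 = (n - 2)*(n^3 - n^2 - 9*n + 9) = (n - 2)*(n - 1)*(n^2 - 9) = (n - 2)*(n - 1)*(n + 3)*(n - 3)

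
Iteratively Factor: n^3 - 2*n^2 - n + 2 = (n + 1)*(n^2 - 3*n + 2) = (n - 2)*(n + 1)*(n - 1)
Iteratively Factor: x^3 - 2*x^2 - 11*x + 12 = (x + 3)*(x^2 - 5*x + 4) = (x - 4)*(x + 3)*(x - 1)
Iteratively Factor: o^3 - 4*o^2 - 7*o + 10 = (o - 5)*(o^2 + o - 2) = (o - 5)*(o + 2)*(o - 1)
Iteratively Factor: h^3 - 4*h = (h + 2)*(h^2 - 2*h) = h*(h + 2)*(h - 2)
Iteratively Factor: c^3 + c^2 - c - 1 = (c + 1)*(c^2 - 1) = (c + 1)^2*(c - 1)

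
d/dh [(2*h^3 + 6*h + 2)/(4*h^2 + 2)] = (2*h^4 - 3*h^2 - 4*h + 3)/(4*h^4 + 4*h^2 + 1)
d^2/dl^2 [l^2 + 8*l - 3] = 2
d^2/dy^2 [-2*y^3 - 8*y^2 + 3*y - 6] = -12*y - 16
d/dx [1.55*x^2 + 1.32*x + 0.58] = 3.1*x + 1.32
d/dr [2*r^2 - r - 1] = 4*r - 1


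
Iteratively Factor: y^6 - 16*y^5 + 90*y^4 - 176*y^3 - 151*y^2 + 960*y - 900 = (y - 2)*(y^5 - 14*y^4 + 62*y^3 - 52*y^2 - 255*y + 450) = (y - 3)*(y - 2)*(y^4 - 11*y^3 + 29*y^2 + 35*y - 150) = (y - 3)^2*(y - 2)*(y^3 - 8*y^2 + 5*y + 50) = (y - 3)^2*(y - 2)*(y + 2)*(y^2 - 10*y + 25) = (y - 5)*(y - 3)^2*(y - 2)*(y + 2)*(y - 5)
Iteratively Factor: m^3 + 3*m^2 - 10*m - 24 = (m + 4)*(m^2 - m - 6) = (m - 3)*(m + 4)*(m + 2)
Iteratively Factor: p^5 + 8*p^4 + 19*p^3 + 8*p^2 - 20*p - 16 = (p + 4)*(p^4 + 4*p^3 + 3*p^2 - 4*p - 4) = (p + 2)*(p + 4)*(p^3 + 2*p^2 - p - 2) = (p + 2)^2*(p + 4)*(p^2 - 1) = (p + 1)*(p + 2)^2*(p + 4)*(p - 1)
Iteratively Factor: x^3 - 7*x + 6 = (x - 2)*(x^2 + 2*x - 3) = (x - 2)*(x - 1)*(x + 3)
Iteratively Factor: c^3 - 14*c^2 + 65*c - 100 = (c - 5)*(c^2 - 9*c + 20) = (c - 5)^2*(c - 4)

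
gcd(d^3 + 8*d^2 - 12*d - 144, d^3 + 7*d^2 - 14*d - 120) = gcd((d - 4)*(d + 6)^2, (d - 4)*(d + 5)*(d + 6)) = d^2 + 2*d - 24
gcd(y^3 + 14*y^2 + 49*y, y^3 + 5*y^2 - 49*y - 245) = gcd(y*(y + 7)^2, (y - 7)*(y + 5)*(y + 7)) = y + 7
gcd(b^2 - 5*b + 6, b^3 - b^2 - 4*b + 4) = b - 2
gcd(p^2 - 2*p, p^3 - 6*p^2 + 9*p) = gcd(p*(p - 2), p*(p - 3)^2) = p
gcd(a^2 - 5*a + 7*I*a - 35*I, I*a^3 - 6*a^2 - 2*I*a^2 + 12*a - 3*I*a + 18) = 1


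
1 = 1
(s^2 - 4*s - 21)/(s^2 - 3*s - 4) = (-s^2 + 4*s + 21)/(-s^2 + 3*s + 4)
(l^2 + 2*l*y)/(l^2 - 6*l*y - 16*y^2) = l/(l - 8*y)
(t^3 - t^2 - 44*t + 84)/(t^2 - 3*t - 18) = (t^2 + 5*t - 14)/(t + 3)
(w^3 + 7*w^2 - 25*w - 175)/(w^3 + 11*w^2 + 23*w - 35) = (w - 5)/(w - 1)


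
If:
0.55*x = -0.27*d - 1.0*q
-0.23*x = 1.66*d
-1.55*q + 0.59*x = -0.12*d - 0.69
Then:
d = 0.07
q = 0.26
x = -0.50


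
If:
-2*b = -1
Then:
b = 1/2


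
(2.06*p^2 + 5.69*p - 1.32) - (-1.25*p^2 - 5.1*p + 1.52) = 3.31*p^2 + 10.79*p - 2.84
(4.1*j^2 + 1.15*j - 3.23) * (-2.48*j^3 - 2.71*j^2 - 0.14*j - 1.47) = -10.168*j^5 - 13.963*j^4 + 4.3199*j^3 + 2.5653*j^2 - 1.2383*j + 4.7481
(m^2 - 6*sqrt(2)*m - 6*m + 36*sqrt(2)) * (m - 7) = m^3 - 13*m^2 - 6*sqrt(2)*m^2 + 42*m + 78*sqrt(2)*m - 252*sqrt(2)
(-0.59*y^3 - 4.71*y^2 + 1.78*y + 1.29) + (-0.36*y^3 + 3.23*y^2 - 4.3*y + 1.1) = -0.95*y^3 - 1.48*y^2 - 2.52*y + 2.39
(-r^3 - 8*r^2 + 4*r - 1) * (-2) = 2*r^3 + 16*r^2 - 8*r + 2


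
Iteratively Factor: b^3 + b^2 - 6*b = (b - 2)*(b^2 + 3*b) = (b - 2)*(b + 3)*(b)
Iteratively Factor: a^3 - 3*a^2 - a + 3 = (a - 3)*(a^2 - 1) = (a - 3)*(a - 1)*(a + 1)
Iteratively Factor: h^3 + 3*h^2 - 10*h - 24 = (h + 4)*(h^2 - h - 6) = (h + 2)*(h + 4)*(h - 3)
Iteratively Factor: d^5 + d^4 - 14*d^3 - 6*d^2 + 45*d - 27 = (d - 1)*(d^4 + 2*d^3 - 12*d^2 - 18*d + 27) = (d - 1)*(d + 3)*(d^3 - d^2 - 9*d + 9) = (d - 1)*(d + 3)^2*(d^2 - 4*d + 3) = (d - 1)^2*(d + 3)^2*(d - 3)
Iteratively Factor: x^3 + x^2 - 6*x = (x)*(x^2 + x - 6) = x*(x + 3)*(x - 2)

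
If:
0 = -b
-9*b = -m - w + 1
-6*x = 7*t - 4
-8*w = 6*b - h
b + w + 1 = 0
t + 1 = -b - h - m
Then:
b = 0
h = -8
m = 2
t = 5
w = -1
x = -31/6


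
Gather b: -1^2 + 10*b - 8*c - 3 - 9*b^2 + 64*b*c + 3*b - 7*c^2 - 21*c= -9*b^2 + b*(64*c + 13) - 7*c^2 - 29*c - 4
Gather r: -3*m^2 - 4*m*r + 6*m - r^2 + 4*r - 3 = -3*m^2 + 6*m - r^2 + r*(4 - 4*m) - 3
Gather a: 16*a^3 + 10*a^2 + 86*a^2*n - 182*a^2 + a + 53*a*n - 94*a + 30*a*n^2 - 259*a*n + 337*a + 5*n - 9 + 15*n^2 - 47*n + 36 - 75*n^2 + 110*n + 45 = 16*a^3 + a^2*(86*n - 172) + a*(30*n^2 - 206*n + 244) - 60*n^2 + 68*n + 72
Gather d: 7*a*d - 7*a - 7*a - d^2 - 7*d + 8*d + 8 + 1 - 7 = -14*a - d^2 + d*(7*a + 1) + 2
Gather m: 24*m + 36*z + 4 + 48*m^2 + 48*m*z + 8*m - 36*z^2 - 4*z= 48*m^2 + m*(48*z + 32) - 36*z^2 + 32*z + 4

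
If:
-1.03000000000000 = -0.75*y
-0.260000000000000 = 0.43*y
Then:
No Solution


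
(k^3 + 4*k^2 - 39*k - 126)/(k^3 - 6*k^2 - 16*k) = (-k^3 - 4*k^2 + 39*k + 126)/(k*(-k^2 + 6*k + 16))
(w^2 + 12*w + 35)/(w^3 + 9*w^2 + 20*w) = (w + 7)/(w*(w + 4))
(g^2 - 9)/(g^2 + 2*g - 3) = (g - 3)/(g - 1)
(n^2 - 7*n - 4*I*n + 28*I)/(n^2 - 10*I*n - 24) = (n - 7)/(n - 6*I)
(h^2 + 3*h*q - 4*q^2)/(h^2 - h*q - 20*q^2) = (-h + q)/(-h + 5*q)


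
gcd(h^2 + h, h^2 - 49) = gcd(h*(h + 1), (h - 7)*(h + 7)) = 1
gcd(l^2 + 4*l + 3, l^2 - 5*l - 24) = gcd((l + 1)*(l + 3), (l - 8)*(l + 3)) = l + 3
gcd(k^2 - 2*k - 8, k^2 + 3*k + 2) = k + 2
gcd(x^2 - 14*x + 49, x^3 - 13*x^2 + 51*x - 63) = x - 7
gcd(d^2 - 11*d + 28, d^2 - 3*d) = 1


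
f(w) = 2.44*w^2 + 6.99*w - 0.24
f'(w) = 4.88*w + 6.99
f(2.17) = 26.42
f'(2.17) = 17.58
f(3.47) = 53.40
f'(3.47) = 23.92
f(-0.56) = -3.39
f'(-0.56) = 4.26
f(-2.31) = -3.37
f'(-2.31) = -4.28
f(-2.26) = -3.57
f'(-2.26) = -4.04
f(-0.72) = -4.01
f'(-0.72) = 3.48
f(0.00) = -0.24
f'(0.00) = 6.99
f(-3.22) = 2.55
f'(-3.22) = -8.72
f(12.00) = 435.00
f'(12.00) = 65.55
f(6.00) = 129.54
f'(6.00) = 36.27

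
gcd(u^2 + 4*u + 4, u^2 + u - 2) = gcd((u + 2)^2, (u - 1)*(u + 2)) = u + 2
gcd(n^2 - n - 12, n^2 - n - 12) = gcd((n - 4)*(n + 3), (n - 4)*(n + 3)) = n^2 - n - 12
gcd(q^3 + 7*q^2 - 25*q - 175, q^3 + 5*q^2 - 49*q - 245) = q^2 + 12*q + 35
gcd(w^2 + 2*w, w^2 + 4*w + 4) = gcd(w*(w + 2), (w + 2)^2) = w + 2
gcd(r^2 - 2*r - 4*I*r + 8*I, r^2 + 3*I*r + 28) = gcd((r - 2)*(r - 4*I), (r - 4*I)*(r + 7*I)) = r - 4*I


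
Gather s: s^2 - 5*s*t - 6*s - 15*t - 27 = s^2 + s*(-5*t - 6) - 15*t - 27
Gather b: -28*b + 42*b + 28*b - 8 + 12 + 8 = 42*b + 12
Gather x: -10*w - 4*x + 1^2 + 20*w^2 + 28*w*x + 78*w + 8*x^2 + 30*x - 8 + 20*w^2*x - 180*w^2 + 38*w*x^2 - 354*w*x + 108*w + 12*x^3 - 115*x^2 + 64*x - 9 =-160*w^2 + 176*w + 12*x^3 + x^2*(38*w - 107) + x*(20*w^2 - 326*w + 90) - 16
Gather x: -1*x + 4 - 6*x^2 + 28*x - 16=-6*x^2 + 27*x - 12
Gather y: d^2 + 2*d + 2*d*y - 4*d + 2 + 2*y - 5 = d^2 - 2*d + y*(2*d + 2) - 3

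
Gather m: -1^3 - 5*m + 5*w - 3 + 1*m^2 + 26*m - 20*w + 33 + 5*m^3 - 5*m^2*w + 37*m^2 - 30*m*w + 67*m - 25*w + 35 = 5*m^3 + m^2*(38 - 5*w) + m*(88 - 30*w) - 40*w + 64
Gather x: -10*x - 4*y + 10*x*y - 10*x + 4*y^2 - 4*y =x*(10*y - 20) + 4*y^2 - 8*y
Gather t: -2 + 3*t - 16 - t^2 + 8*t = -t^2 + 11*t - 18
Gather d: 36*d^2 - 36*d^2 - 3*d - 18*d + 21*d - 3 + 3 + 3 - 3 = 0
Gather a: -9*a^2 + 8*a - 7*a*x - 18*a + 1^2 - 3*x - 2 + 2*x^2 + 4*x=-9*a^2 + a*(-7*x - 10) + 2*x^2 + x - 1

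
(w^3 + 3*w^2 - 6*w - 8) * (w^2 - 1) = w^5 + 3*w^4 - 7*w^3 - 11*w^2 + 6*w + 8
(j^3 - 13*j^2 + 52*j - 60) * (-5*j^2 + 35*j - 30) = -5*j^5 + 100*j^4 - 745*j^3 + 2510*j^2 - 3660*j + 1800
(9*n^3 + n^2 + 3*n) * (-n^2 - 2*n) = -9*n^5 - 19*n^4 - 5*n^3 - 6*n^2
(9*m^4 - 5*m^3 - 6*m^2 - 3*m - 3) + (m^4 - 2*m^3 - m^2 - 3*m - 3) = 10*m^4 - 7*m^3 - 7*m^2 - 6*m - 6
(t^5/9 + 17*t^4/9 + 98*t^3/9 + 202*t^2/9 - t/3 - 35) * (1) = t^5/9 + 17*t^4/9 + 98*t^3/9 + 202*t^2/9 - t/3 - 35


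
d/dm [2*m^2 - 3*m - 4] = 4*m - 3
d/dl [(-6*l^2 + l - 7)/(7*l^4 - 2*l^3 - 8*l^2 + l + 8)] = (84*l^5 - 33*l^4 + 200*l^3 - 40*l^2 - 208*l + 15)/(49*l^8 - 28*l^7 - 108*l^6 + 46*l^5 + 172*l^4 - 48*l^3 - 127*l^2 + 16*l + 64)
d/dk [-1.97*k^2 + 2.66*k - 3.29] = 2.66 - 3.94*k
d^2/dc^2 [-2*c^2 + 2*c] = -4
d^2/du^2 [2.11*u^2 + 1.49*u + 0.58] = 4.22000000000000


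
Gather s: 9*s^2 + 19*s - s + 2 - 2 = 9*s^2 + 18*s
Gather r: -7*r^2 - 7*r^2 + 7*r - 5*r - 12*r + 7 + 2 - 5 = -14*r^2 - 10*r + 4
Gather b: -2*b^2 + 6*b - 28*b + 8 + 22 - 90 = -2*b^2 - 22*b - 60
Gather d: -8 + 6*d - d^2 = -d^2 + 6*d - 8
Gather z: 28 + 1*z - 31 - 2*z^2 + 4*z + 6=-2*z^2 + 5*z + 3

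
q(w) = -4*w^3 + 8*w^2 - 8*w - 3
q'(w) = -12*w^2 + 16*w - 8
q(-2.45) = 123.44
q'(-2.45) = -119.23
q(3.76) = -132.61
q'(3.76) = -117.49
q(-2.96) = 194.51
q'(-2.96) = -160.50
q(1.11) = -7.49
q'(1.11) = -5.03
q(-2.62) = 144.81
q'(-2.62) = -132.29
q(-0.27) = -0.18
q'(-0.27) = -13.19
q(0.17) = -4.15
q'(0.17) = -5.63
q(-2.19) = 94.90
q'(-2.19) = -100.59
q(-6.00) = 1197.00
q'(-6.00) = -536.00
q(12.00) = -5859.00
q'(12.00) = -1544.00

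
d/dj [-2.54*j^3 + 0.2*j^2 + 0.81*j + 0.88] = -7.62*j^2 + 0.4*j + 0.81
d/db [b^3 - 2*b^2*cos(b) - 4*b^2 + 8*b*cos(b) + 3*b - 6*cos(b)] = 2*b^2*sin(b) + 3*b^2 - 8*b*sin(b) - 4*b*cos(b) - 8*b + 6*sin(b) + 8*cos(b) + 3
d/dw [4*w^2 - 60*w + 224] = 8*w - 60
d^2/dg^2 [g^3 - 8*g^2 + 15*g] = 6*g - 16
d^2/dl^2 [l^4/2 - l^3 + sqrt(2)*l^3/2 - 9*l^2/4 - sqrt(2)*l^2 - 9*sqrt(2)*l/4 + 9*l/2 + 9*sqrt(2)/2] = 6*l^2 - 6*l + 3*sqrt(2)*l - 9/2 - 2*sqrt(2)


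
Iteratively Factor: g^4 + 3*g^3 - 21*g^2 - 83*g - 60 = (g + 1)*(g^3 + 2*g^2 - 23*g - 60) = (g + 1)*(g + 3)*(g^2 - g - 20) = (g - 5)*(g + 1)*(g + 3)*(g + 4)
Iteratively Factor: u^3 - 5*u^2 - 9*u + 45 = (u - 5)*(u^2 - 9) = (u - 5)*(u - 3)*(u + 3)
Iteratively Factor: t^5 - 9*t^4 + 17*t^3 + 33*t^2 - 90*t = (t)*(t^4 - 9*t^3 + 17*t^2 + 33*t - 90) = t*(t + 2)*(t^3 - 11*t^2 + 39*t - 45) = t*(t - 3)*(t + 2)*(t^2 - 8*t + 15) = t*(t - 5)*(t - 3)*(t + 2)*(t - 3)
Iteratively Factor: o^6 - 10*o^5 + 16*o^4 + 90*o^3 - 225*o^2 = (o)*(o^5 - 10*o^4 + 16*o^3 + 90*o^2 - 225*o) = o^2*(o^4 - 10*o^3 + 16*o^2 + 90*o - 225) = o^2*(o - 5)*(o^3 - 5*o^2 - 9*o + 45) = o^2*(o - 5)^2*(o^2 - 9) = o^2*(o - 5)^2*(o + 3)*(o - 3)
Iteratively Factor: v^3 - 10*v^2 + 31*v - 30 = (v - 3)*(v^2 - 7*v + 10) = (v - 3)*(v - 2)*(v - 5)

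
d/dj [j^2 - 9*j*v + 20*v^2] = 2*j - 9*v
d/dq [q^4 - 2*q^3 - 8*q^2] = 2*q*(2*q^2 - 3*q - 8)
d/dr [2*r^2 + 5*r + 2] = 4*r + 5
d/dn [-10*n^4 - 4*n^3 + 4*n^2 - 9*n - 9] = -40*n^3 - 12*n^2 + 8*n - 9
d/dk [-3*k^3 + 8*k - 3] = 8 - 9*k^2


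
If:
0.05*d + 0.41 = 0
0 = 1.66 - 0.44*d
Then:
No Solution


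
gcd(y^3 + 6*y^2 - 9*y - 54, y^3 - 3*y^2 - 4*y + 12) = y - 3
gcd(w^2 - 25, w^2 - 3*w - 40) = w + 5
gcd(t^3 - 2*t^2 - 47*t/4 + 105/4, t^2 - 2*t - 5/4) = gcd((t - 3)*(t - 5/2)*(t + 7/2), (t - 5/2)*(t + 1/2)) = t - 5/2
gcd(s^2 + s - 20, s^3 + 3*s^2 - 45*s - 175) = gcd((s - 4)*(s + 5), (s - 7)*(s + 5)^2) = s + 5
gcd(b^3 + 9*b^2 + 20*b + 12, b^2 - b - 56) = 1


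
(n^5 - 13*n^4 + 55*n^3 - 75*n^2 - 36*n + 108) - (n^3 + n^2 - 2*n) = n^5 - 13*n^4 + 54*n^3 - 76*n^2 - 34*n + 108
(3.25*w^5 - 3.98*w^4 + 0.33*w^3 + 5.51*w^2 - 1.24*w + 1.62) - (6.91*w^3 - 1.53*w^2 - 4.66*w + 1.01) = 3.25*w^5 - 3.98*w^4 - 6.58*w^3 + 7.04*w^2 + 3.42*w + 0.61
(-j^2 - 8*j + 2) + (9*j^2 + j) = 8*j^2 - 7*j + 2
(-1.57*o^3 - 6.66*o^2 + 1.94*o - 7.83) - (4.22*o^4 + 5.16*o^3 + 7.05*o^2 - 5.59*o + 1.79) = -4.22*o^4 - 6.73*o^3 - 13.71*o^2 + 7.53*o - 9.62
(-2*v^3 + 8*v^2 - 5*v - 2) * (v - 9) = -2*v^4 + 26*v^3 - 77*v^2 + 43*v + 18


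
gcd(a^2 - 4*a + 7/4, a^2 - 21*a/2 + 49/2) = a - 7/2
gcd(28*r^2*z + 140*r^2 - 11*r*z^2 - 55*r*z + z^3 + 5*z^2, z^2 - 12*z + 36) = 1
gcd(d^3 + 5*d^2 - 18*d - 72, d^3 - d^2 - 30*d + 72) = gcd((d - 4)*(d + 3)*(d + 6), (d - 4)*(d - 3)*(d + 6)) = d^2 + 2*d - 24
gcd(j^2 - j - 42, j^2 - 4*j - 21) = j - 7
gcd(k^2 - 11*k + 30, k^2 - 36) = k - 6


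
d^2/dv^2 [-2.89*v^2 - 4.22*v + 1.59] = -5.78000000000000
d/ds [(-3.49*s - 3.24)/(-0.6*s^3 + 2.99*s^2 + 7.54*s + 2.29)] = (-4.188*s^3 + 4.6031*s^2 + 19.3752*s + 16.4375)/(0.36*s^6 - 3.588*s^5 - 0.107899999999999*s^4 + 42.3412*s^3 + 70.5458*s^2 + 34.5332*s + 5.2441)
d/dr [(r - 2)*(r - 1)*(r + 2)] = 3*r^2 - 2*r - 4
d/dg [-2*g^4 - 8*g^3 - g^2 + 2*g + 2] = -8*g^3 - 24*g^2 - 2*g + 2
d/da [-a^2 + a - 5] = 1 - 2*a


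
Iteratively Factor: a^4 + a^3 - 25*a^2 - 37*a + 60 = (a + 4)*(a^3 - 3*a^2 - 13*a + 15) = (a - 5)*(a + 4)*(a^2 + 2*a - 3) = (a - 5)*(a - 1)*(a + 4)*(a + 3)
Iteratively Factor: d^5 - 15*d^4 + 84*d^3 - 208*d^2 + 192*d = (d - 4)*(d^4 - 11*d^3 + 40*d^2 - 48*d) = (d - 4)*(d - 3)*(d^3 - 8*d^2 + 16*d) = (d - 4)^2*(d - 3)*(d^2 - 4*d) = (d - 4)^3*(d - 3)*(d)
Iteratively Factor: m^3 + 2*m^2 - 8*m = (m - 2)*(m^2 + 4*m) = (m - 2)*(m + 4)*(m)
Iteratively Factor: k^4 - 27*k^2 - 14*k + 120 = (k + 3)*(k^3 - 3*k^2 - 18*k + 40) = (k + 3)*(k + 4)*(k^2 - 7*k + 10) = (k - 5)*(k + 3)*(k + 4)*(k - 2)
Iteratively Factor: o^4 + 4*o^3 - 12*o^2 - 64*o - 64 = (o + 2)*(o^3 + 2*o^2 - 16*o - 32) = (o - 4)*(o + 2)*(o^2 + 6*o + 8) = (o - 4)*(o + 2)*(o + 4)*(o + 2)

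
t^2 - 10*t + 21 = (t - 7)*(t - 3)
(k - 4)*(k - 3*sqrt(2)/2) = k^2 - 4*k - 3*sqrt(2)*k/2 + 6*sqrt(2)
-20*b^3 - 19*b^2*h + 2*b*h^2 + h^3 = (-4*b + h)*(b + h)*(5*b + h)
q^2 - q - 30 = (q - 6)*(q + 5)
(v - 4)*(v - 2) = v^2 - 6*v + 8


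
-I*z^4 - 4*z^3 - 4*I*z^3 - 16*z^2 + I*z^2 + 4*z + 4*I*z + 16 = (z + 1)*(z + 4)*(z - 4*I)*(-I*z + I)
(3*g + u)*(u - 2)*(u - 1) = 3*g*u^2 - 9*g*u + 6*g + u^3 - 3*u^2 + 2*u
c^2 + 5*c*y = c*(c + 5*y)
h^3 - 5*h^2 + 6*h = h*(h - 3)*(h - 2)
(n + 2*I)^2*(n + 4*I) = n^3 + 8*I*n^2 - 20*n - 16*I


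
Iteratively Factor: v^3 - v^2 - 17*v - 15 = (v - 5)*(v^2 + 4*v + 3) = (v - 5)*(v + 1)*(v + 3)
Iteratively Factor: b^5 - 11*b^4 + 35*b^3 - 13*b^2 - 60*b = (b - 5)*(b^4 - 6*b^3 + 5*b^2 + 12*b) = (b - 5)*(b - 4)*(b^3 - 2*b^2 - 3*b) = (b - 5)*(b - 4)*(b - 3)*(b^2 + b) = b*(b - 5)*(b - 4)*(b - 3)*(b + 1)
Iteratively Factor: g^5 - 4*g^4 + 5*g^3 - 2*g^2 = (g)*(g^4 - 4*g^3 + 5*g^2 - 2*g) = g*(g - 2)*(g^3 - 2*g^2 + g) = g*(g - 2)*(g - 1)*(g^2 - g) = g^2*(g - 2)*(g - 1)*(g - 1)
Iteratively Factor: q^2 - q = (q)*(q - 1)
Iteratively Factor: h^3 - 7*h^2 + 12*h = (h - 3)*(h^2 - 4*h) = h*(h - 3)*(h - 4)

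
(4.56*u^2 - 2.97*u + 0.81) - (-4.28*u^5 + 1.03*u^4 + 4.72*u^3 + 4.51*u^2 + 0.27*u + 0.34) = 4.28*u^5 - 1.03*u^4 - 4.72*u^3 + 0.0499999999999998*u^2 - 3.24*u + 0.47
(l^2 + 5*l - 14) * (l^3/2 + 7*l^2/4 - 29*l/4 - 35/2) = l^5/2 + 17*l^4/4 - 11*l^3/2 - 313*l^2/4 + 14*l + 245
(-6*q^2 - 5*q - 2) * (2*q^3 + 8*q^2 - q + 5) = -12*q^5 - 58*q^4 - 38*q^3 - 41*q^2 - 23*q - 10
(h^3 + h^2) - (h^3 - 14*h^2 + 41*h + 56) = 15*h^2 - 41*h - 56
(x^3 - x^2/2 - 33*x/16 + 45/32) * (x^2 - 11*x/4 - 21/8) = x^5 - 13*x^4/4 - 53*x^3/16 + 537*x^2/64 + 99*x/64 - 945/256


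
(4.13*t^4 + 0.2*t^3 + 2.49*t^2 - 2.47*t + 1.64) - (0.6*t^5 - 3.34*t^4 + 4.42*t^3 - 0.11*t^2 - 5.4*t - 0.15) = -0.6*t^5 + 7.47*t^4 - 4.22*t^3 + 2.6*t^2 + 2.93*t + 1.79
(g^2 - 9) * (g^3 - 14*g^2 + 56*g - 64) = g^5 - 14*g^4 + 47*g^3 + 62*g^2 - 504*g + 576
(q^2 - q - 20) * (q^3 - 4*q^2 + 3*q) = q^5 - 5*q^4 - 13*q^3 + 77*q^2 - 60*q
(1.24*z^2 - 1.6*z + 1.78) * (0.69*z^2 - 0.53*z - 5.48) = 0.8556*z^4 - 1.7612*z^3 - 4.719*z^2 + 7.8246*z - 9.7544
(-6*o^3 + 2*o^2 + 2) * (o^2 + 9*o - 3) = -6*o^5 - 52*o^4 + 36*o^3 - 4*o^2 + 18*o - 6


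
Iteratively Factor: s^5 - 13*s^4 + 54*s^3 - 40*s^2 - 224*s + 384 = (s + 2)*(s^4 - 15*s^3 + 84*s^2 - 208*s + 192) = (s - 4)*(s + 2)*(s^3 - 11*s^2 + 40*s - 48) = (s - 4)*(s - 3)*(s + 2)*(s^2 - 8*s + 16) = (s - 4)^2*(s - 3)*(s + 2)*(s - 4)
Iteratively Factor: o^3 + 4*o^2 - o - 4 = (o + 1)*(o^2 + 3*o - 4) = (o - 1)*(o + 1)*(o + 4)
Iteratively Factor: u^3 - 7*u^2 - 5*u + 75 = (u - 5)*(u^2 - 2*u - 15) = (u - 5)*(u + 3)*(u - 5)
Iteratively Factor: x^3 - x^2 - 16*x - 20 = (x - 5)*(x^2 + 4*x + 4) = (x - 5)*(x + 2)*(x + 2)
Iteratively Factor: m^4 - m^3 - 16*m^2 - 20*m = (m + 2)*(m^3 - 3*m^2 - 10*m) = m*(m + 2)*(m^2 - 3*m - 10) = m*(m + 2)^2*(m - 5)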